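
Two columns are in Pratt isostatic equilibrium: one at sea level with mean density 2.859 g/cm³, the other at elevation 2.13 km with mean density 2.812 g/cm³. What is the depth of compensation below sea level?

127 km

ρ_ref D = ρ (D + h) → D (ρ_ref − ρ) = ρ h.
D = ρ h/(ρ_ref − ρ) = 2.812 × 2.13 km/(2.859 − 2.812) = 127 km.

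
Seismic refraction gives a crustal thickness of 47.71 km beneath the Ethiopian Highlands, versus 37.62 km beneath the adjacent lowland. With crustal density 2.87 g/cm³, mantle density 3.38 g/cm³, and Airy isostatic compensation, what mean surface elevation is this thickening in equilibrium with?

Excess crust Δ = 47.71 km − 37.62 km = 10.09 km, split between elevation h and root r with h + r = Δ.
Airy balance ρ_c h = (ρ_m − ρ_c) r gives r = h ρ_c/(ρ_m − ρ_c), so h (1 + ρ_c/(ρ_m − ρ_c)) = Δ, i.e. h = Δ (ρ_m − ρ_c)/ρ_m.
h = 10.09 km × 0.51/3.38 = 1.52 km.

1.52 km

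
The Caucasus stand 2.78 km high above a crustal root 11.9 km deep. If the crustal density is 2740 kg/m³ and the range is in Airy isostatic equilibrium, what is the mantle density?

3380 kg/m³

Airy balance: ρ_c h = (ρ_m − ρ_c) r → ρ_m = ρ_c (1 + h/r).
ρ_m = 2740 × (1 + 2.78 km/11.9 km) = 3380 kg/m³.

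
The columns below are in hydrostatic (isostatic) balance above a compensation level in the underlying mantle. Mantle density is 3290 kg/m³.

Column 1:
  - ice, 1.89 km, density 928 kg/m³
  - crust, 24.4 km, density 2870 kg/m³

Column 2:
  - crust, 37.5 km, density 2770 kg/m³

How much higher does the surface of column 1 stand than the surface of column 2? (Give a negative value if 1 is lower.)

For any compensation level in the mantle, the mantle terms cancel and isostasy reduces to e = (Σt_1 − Σt_2) − (Σ(ρt)_1 − Σ(ρt)_2) / ρ_m.
Σt_1 = 26.29 km; Σt_2 = 37.5 km; Σ(ρt)_1 = 71781.92; Σ(ρt)_2 = 103875 (in km·kg/m³).
e = (26.29 − 37.5) − (71781.92 − 103875) / 3290 = −1.46 km.

−1.46 km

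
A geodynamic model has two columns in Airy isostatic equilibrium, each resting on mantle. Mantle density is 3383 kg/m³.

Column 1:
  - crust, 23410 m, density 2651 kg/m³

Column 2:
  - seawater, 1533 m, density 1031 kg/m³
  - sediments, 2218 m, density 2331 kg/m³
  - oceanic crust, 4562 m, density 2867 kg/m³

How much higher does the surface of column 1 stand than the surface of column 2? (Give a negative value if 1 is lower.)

2610 m

For any compensation level in the mantle, the mantle terms cancel and isostasy reduces to e = (Σt_1 − Σt_2) − (Σ(ρt)_1 − Σ(ρt)_2) / ρ_m.
Σt_1 = 23410 m; Σt_2 = 8313 m; Σ(ρt)_1 = 62059910; Σ(ρt)_2 = 19829935 (in m·kg/m³).
e = (23410 − 8313) − (62059910 − 19829935) / 3383 = 2610 m.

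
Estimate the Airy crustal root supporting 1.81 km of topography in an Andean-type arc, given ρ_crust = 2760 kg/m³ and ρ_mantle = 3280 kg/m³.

9.61 km

By Archimedes' principle applied to the lithosphere: the weight of the topography is balanced by the buoyancy of the root, ρ_c h = (ρ_m − ρ_c) r.
r = h · ρ_c / (ρ_m − ρ_c) = 1.81 km × 2760 / (3280 − 2760) = 9.61 km.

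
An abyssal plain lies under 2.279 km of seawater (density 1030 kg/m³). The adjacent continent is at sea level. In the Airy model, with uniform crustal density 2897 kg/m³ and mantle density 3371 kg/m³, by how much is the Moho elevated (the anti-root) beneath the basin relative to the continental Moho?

Isostatic balance requires: replacing crust with seawater at the top is compensated by replacing crust with mantle at the base: d (ρ_c − ρ_w) = a (ρ_m − ρ_c).
a = d (ρ_c − ρ_w)/(ρ_m − ρ_c) = 2.279 km × 1867/474 = 8.98 km.

8.98 km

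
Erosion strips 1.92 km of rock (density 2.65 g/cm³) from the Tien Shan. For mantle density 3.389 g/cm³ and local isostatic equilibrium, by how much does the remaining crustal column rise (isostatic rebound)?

1.5 km

Unloading: uplift u = e ρ_c/ρ_m = 1.92 km × 2.65/3.389 = 1.5 km.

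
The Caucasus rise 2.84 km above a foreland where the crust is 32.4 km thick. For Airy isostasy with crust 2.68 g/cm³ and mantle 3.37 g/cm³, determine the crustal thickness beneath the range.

46.3 km

Root depth r = h ρ_c / (ρ_m − ρ_c) = 2.84 km × 2.68 / 0.69 = 11.03 km.
Total thickness = T + h + r = 32.4 km + 2.84 km + 11.03 km = 46.3 km.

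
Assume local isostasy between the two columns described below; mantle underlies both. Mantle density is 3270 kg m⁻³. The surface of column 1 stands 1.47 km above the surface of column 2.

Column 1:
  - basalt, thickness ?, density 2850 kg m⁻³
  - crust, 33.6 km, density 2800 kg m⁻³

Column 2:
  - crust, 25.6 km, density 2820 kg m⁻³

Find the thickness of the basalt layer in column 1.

1.27 km

Take the compensation level at the base of the deeper column (depth z_c below the surface of column 1) and equate Σ ρ_i t_i down to z_c; mantle fills any gap and the z_c terms cancel.
Column 1: x×2850 + 33.6×2800 + (z_c − 33.6 − x)×3270
Column 2: 1.47×0 + 25.6×2820 + (z_c − 1.47 − 25.6)×3270
The z_c×3270 term appears on both sides and cancels. Collect the known terms of each column as K = Σ(ρt)_known − 3270 × (depth of known layers): K_1 = 94080 − 3270×33.6 = −15792; K_2 = 72192 − 3270×(1.47 + 25.6) = −16326.9.
Balance: K_1 − x×(3270 − 2850) = K_2, so x = (K_1 − K_2)/(3270 − 2850) = 534.9/420 = 1.27 km.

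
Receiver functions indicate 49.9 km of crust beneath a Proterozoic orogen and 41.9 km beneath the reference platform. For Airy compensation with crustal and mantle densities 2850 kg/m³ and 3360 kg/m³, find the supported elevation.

1.21 km

Excess crust Δ = 49.9 km − 41.9 km = 8 km, split between elevation h and root r with h + r = Δ.
Airy balance ρ_c h = (ρ_m − ρ_c) r gives r = h ρ_c/(ρ_m − ρ_c), so h (1 + ρ_c/(ρ_m − ρ_c)) = Δ, i.e. h = Δ (ρ_m − ρ_c)/ρ_m.
h = 8 km × 510/3360 = 1.21 km.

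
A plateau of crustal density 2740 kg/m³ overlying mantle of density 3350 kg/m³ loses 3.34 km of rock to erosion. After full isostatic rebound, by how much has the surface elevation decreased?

0.608 km

Rebound u = e ρ_c/ρ_m = 3.34 km × 2740/3350 = 2.732 km.
Net surface drop = e − u = 3.34 km − 2.732 km = e (ρ_m − ρ_c)/ρ_m = 0.608 km.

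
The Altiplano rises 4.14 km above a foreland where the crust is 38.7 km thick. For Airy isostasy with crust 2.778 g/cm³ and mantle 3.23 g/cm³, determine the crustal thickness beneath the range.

Root depth r = h ρ_c / (ρ_m − ρ_c) = 4.14 km × 2.778 / 0.452 = 25.44 km.
Total thickness = T + h + r = 38.7 km + 4.14 km + 25.44 km = 68.3 km.

68.3 km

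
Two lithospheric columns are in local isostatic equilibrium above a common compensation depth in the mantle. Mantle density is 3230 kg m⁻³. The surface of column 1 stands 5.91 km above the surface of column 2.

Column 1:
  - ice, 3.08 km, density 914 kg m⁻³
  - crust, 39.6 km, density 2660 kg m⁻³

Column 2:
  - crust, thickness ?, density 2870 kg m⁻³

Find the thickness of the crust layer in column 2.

29.5 km

Take the compensation level at the base of the deeper column (depth z_c below the surface of column 1) and equate Σ ρ_i t_i down to z_c; mantle fills any gap and the z_c terms cancel.
Column 1: 3.08×914 + 39.6×2660 + (z_c − 42.68)×3230
Column 2: 5.91×0 + x×2870 + (z_c − 5.91 − 0 − x)×3230
The z_c×3230 term appears on both sides and cancels. Collect the known terms of each column as K = Σ(ρt)_known − 3230 × (depth of known layers): K_1 = 108151.12 − 3230×42.68 = −29705.28; K_2 = 0 − 3230×(5.91 + 0) = −19089.3.
Balance: K_1 = K_2 − x×(3230 − 2870), so x = (K_2 − K_1)/(3230 − 2870) = 10616/360 = 29.5 km.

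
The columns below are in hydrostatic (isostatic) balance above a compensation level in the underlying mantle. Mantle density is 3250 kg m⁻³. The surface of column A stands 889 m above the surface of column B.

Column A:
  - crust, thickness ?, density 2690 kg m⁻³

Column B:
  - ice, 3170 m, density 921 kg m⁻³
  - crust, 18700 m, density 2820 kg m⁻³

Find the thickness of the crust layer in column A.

32700 m

Take the compensation level at the base of the deeper column (depth z_c below the surface of column A) and equate Σ ρ_i t_i down to z_c; mantle fills any gap and the z_c terms cancel.
Column A: x×2690 + (z_c − 0 − x)×3250
Column B: 889×0 + 3170×921 + 18700×2820 + (z_c − 889 − 21870)×3250
The z_c×3250 term appears on both sides and cancels. Collect the known terms of each column as K = Σ(ρt)_known − 3250 × (depth of known layers): K_A = 0 − 3250×0 = 0; K_B = 55653570 − 3250×(889 + 21870) = −18313180.
Balance: K_A − x×(3250 − 2690) = K_B, so x = (K_A − K_B)/(3250 − 2690) = 18313200/560 = 32700 m.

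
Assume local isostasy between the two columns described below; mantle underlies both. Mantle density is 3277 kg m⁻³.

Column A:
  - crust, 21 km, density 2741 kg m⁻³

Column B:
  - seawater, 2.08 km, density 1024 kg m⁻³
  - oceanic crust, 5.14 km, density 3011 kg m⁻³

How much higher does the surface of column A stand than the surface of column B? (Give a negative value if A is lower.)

For any compensation level in the mantle, the mantle terms cancel and isostasy reduces to e = (Σt_A − Σt_B) − (Σ(ρt)_A − Σ(ρt)_B) / ρ_m.
Σt_A = 21 km; Σt_B = 7.22 km; Σ(ρt)_A = 57561; Σ(ρt)_B = 17606.46 (in km·kg m⁻³).
e = (21 − 7.22) − (57561 − 17606.46) / 3277 = 1.59 km.

1.59 km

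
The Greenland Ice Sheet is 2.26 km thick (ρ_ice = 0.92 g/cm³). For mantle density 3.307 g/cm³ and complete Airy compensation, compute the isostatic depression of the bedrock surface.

In Airy isostatic equilibrium: the ice load ρ_ice t is balanced by mantle displaced below, ρ_m s.
s = t ρ_ice / ρ_m = 2.26 km × 0.92/3.307 = 0.629 km.

0.629 km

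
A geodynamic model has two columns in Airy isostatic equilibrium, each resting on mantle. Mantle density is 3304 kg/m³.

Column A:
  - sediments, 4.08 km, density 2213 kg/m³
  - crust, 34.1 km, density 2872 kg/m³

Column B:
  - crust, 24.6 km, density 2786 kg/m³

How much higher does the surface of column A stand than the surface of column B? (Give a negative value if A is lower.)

For any compensation level in the mantle, the mantle terms cancel and isostasy reduces to e = (Σt_A − Σt_B) − (Σ(ρt)_A − Σ(ρt)_B) / ρ_m.
Σt_A = 38.18 km; Σt_B = 24.6 km; Σ(ρt)_A = 106964.24; Σ(ρt)_B = 68535.6 (in km·kg/m³).
e = (38.18 − 24.6) − (106964.24 − 68535.6) / 3304 = 1.95 km.

1.95 km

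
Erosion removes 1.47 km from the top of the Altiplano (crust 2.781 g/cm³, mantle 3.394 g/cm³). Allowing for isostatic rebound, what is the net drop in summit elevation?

Rebound u = e ρ_c/ρ_m = 1.47 km × 2.781/3.394 = 1.204 km.
Net surface drop = e − u = 1.47 km − 1.204 km = e (ρ_m − ρ_c)/ρ_m = 0.266 km.

0.266 km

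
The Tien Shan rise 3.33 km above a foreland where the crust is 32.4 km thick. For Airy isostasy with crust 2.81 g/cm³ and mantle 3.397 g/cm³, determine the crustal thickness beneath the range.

51.7 km

Root depth r = h ρ_c / (ρ_m − ρ_c) = 3.33 km × 2.81 / 0.587 = 15.94 km.
Total thickness = T + h + r = 32.4 km + 3.33 km + 15.94 km = 51.7 km.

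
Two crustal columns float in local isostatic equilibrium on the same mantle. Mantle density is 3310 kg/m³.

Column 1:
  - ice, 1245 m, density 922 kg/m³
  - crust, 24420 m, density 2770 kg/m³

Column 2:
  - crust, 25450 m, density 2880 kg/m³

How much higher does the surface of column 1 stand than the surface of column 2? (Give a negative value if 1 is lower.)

1580 m

For any compensation level in the mantle, the mantle terms cancel and isostasy reduces to e = (Σt_1 − Σt_2) − (Σ(ρt)_1 − Σ(ρt)_2) / ρ_m.
Σt_1 = 25665 m; Σt_2 = 25450 m; Σ(ρt)_1 = 68791290; Σ(ρt)_2 = 73296000 (in m·kg/m³).
e = (25665 − 25450) − (68791290 − 73296000) / 3310 = 1580 m.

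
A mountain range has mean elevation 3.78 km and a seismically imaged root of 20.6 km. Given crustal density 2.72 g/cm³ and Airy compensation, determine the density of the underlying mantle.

3.22 g/cm³

Airy balance: ρ_c h = (ρ_m − ρ_c) r → ρ_m = ρ_c (1 + h/r).
ρ_m = 2.72 × (1 + 3.78 km/20.6 km) = 3.22 g/cm³.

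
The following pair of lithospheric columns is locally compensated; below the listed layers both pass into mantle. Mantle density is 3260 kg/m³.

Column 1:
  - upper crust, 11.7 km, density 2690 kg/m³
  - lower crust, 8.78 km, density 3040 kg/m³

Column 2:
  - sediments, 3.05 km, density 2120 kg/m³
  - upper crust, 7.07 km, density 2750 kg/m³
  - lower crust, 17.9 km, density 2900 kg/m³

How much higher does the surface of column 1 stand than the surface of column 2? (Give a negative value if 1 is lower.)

For any compensation level in the mantle, the mantle terms cancel and isostasy reduces to e = (Σt_1 − Σt_2) − (Σ(ρt)_1 − Σ(ρt)_2) / ρ_m.
Σt_1 = 20.48 km; Σt_2 = 28.02 km; Σ(ρt)_1 = 58164.2; Σ(ρt)_2 = 77818.5 (in km·kg/m³).
e = (20.48 − 28.02) − (58164.2 − 77818.5) / 3260 = −1.51 km.

−1.51 km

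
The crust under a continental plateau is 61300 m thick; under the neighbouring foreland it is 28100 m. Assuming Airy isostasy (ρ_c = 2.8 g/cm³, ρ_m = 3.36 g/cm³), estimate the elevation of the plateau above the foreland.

5530 m

Excess crust Δ = 61300 m − 28100 m = 33200 m, split between elevation h and root r with h + r = Δ.
Airy balance ρ_c h = (ρ_m − ρ_c) r gives r = h ρ_c/(ρ_m − ρ_c), so h (1 + ρ_c/(ρ_m − ρ_c)) = Δ, i.e. h = Δ (ρ_m − ρ_c)/ρ_m.
h = 33200 m × 0.56/3.36 = 5530 m.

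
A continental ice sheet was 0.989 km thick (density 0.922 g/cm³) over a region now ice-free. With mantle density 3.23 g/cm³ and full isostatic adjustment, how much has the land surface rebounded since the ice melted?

Removing the load lets mantle flow back in; uplift u satisfies ρ_ice t = ρ_m u.
u = t ρ_ice/ρ_m = 0.989 km × 0.922/3.23 = 0.282 km.

0.282 km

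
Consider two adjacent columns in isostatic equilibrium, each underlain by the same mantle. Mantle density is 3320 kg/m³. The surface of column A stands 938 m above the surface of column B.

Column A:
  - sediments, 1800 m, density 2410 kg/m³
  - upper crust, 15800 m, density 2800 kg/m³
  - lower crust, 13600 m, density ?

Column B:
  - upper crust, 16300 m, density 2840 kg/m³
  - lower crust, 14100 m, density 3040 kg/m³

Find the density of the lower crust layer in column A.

2950 kg/m³

Take the compensation level at the base of the deeper column (depth z_c below the surface of column A) and equate Σ ρ_i t_i down to z_c; mantle fills any gap and the z_c terms cancel.
Column A: 1800×2410 + 15800×2800 + 13600×ρ + (z_c − 31200)×3320
Column B: 938×0 + 16300×2840 + 14100×3040 + (z_c − 938 − 30400)×3320
The z_c×3320 term appears on both sides and cancels. Collect the known terms of each column as K = Σ(ρt)_known − 3320 × (depth of known layers): K_A = 48578000 − 3320×31200 = −55006000; K_B = 89156000 − 3320×(938 + 30400) = −14886160.
Balance: K_A + 13600×ρ = K_B, so ρ = (K_B − K_A)/13600 = 40119800/13600 = 2950 kg/m³.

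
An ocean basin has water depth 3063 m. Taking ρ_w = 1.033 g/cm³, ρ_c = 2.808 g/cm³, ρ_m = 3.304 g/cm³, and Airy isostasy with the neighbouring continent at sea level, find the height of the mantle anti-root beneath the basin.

11000 m

Balancing pressure at the compensation depth: replacing crust with seawater at the top is compensated by replacing crust with mantle at the base: d (ρ_c − ρ_w) = a (ρ_m − ρ_c).
a = d (ρ_c − ρ_w)/(ρ_m − ρ_c) = 3063 m × 1.775/0.496 = 11000 m.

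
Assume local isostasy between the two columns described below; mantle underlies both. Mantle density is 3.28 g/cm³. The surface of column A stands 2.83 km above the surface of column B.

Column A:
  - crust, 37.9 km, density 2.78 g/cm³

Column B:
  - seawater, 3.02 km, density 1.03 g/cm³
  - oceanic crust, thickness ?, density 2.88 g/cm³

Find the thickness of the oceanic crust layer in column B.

Take the compensation level at the base of the deeper column (depth z_c below the surface of column A) and equate Σ ρ_i t_i down to z_c; mantle fills any gap and the z_c terms cancel.
Column A: 37.9×2.78 + (z_c − 37.9)×3.28
Column B: 2.83×0 + 3.02×1.03 + x×2.88 + (z_c − 2.83 − 3.02 − x)×3.28
The z_c×3.28 term appears on both sides and cancels. Collect the known terms of each column as K = Σ(ρt)_known − 3.28 × (depth of known layers): K_A = 105.362 − 3.28×37.9 = −18.95; K_B = 3.1106 − 3.28×(2.83 + 3.02) = −16.0774.
Balance: K_A = K_B − x×(3.28 − 2.88), so x = (K_B − K_A)/(3.28 − 2.88) = 2.8726/0.4 = 7.18 km.

7.18 km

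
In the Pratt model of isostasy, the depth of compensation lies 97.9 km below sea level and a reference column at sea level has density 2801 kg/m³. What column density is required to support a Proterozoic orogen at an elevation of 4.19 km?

2690 kg/m³

Pratt balance: ρ_ref D = ρ (D + h).
ρ = ρ_ref D/(D + h) = 2801 × 97.9 km/(97.9 km + 4.19 km) = 2690 kg/m³.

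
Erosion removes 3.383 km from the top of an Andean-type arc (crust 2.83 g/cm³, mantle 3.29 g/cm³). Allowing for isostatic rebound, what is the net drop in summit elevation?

Rebound u = e ρ_c/ρ_m = 3.383 km × 2.83/3.29 = 2.91 km.
Net surface drop = e − u = 3.383 km − 2.91 km = e (ρ_m − ρ_c)/ρ_m = 0.473 km.

0.473 km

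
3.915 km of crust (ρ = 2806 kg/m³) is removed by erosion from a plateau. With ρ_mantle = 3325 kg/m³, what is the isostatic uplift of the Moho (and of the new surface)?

Unloading: uplift u = e ρ_c/ρ_m = 3.915 km × 2806/3325 = 3.3 km.

3.3 km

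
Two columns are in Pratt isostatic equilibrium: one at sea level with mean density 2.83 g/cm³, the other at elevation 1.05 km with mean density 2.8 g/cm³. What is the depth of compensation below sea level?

ρ_ref D = ρ (D + h) → D (ρ_ref − ρ) = ρ h.
D = ρ h/(ρ_ref − ρ) = 2.8 × 1.05 km/(2.83 − 2.8) = 98 km.

98 km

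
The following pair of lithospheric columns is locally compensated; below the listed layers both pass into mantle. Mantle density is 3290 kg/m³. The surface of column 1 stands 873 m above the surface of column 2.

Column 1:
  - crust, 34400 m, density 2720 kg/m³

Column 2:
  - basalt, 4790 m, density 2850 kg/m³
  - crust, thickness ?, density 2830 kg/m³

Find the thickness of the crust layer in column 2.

Take the compensation level at the base of the deeper column (depth z_c below the surface of column 1) and equate Σ ρ_i t_i down to z_c; mantle fills any gap and the z_c terms cancel.
Column 1: 34400×2720 + (z_c − 34400)×3290
Column 2: 873×0 + 4790×2850 + x×2830 + (z_c − 873 − 4790 − x)×3290
The z_c×3290 term appears on both sides and cancels. Collect the known terms of each column as K = Σ(ρt)_known − 3290 × (depth of known layers): K_1 = 93568000 − 3290×34400 = −19608000; K_2 = 13651500 − 3290×(873 + 4790) = −4979770.
Balance: K_1 = K_2 − x×(3290 − 2830), so x = (K_2 − K_1)/(3290 − 2830) = 14628200/460 = 31800 m.

31800 m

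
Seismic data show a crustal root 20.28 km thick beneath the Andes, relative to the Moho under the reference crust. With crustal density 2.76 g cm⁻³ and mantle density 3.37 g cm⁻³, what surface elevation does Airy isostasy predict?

Balancing pressure at the compensation depth: ρ_c h = (ρ_m − ρ_c) r.
h = r (ρ_m − ρ_c) / ρ_c = 20.28 km × (3.37 − 2.76) / 2.76 = 4.48 km.

4.48 km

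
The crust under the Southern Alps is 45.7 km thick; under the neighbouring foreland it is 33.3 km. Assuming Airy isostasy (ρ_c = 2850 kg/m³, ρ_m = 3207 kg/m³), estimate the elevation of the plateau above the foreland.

Excess crust Δ = 45.7 km − 33.3 km = 12.4 km, split between elevation h and root r with h + r = Δ.
Airy balance ρ_c h = (ρ_m − ρ_c) r gives r = h ρ_c/(ρ_m − ρ_c), so h (1 + ρ_c/(ρ_m − ρ_c)) = Δ, i.e. h = Δ (ρ_m − ρ_c)/ρ_m.
h = 12.4 km × 357/3207 = 1.38 km.

1.38 km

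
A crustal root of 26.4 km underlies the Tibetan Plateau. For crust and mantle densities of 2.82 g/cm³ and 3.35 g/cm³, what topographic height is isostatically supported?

4.96 km

Balancing pressure at the compensation depth: ρ_c h = (ρ_m − ρ_c) r.
h = r (ρ_m − ρ_c) / ρ_c = 26.4 km × (3.35 − 2.82) / 2.82 = 4.96 km.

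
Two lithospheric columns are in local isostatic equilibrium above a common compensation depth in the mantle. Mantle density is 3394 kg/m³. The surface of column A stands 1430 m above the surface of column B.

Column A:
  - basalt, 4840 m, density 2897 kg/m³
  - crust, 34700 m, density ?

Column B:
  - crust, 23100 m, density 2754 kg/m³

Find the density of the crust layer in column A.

2900 kg/m³

Take the compensation level at the base of the deeper column (depth z_c below the surface of column A) and equate Σ ρ_i t_i down to z_c; mantle fills any gap and the z_c terms cancel.
Column A: 4840×2897 + 34700×ρ + (z_c − 39540)×3394
Column B: 1430×0 + 23100×2754 + (z_c − 1430 − 23100)×3394
The z_c×3394 term appears on both sides and cancels. Collect the known terms of each column as K = Σ(ρt)_known − 3394 × (depth of known layers): K_A = 14021480 − 3394×39540 = −120177280; K_B = 63617400 − 3394×(1430 + 23100) = −19637420.
Balance: K_A + 34700×ρ = K_B, so ρ = (K_B − K_A)/34700 = 100540000/34700 = 2900 kg/m³.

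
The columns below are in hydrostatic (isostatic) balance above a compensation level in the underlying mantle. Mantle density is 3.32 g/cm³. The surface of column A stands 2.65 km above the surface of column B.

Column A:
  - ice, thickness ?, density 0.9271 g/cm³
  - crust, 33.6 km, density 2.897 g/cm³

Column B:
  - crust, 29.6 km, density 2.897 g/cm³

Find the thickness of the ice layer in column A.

Take the compensation level at the base of the deeper column (depth z_c below the surface of column A) and equate Σ ρ_i t_i down to z_c; mantle fills any gap and the z_c terms cancel.
Column A: x×0.9271 + 33.6×2.897 + (z_c − 33.6 − x)×3.32
Column B: 2.65×0 + 29.6×2.897 + (z_c − 2.65 − 29.6)×3.32
The z_c×3.32 term appears on both sides and cancels. Collect the known terms of each column as K = Σ(ρt)_known − 3.32 × (depth of known layers): K_A = 97.3392 − 3.32×33.6 = −14.2128; K_B = 85.7512 − 3.32×(2.65 + 29.6) = −21.3188.
Balance: K_A − x×(3.32 − 0.9271) = K_B, so x = (K_A − K_B)/(3.32 − 0.9271) = 7.106/2.3929 = 2.97 km.

2.97 km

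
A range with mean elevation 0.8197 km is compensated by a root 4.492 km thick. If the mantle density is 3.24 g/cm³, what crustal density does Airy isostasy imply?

ρ_c h = (ρ_m − ρ_c) r → ρ_c (h + r) = ρ_m r → ρ_c = ρ_m r / (h + r).
ρ_c = 3.24 × 4.492 km / (0.8197 km + 4.492 km) = 2.74 g/cm³.

2.74 g/cm³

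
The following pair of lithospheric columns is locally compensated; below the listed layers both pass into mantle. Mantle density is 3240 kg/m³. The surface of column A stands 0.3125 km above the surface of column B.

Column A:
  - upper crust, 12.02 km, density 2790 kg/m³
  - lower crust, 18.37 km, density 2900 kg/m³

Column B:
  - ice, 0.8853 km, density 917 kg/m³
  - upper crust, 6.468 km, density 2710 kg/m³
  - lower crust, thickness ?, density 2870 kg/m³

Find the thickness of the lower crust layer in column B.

13.9 km

Take the compensation level at the base of the deeper column (depth z_c below the surface of column A) and equate Σ ρ_i t_i down to z_c; mantle fills any gap and the z_c terms cancel.
Column A: 12.02×2790 + 18.37×2900 + (z_c − 30.39)×3240
Column B: 0.3125×0 + 0.8853×917 + 6.468×2710 + x×2870 + (z_c − 0.3125 − 7.3533 − x)×3240
The z_c×3240 term appears on both sides and cancels. Collect the known terms of each column as K = Σ(ρt)_known − 3240 × (depth of known layers): K_A = 86808.8 − 3240×30.39 = −11654.8; K_B = 18340.1001 − 3240×(0.3125 + 7.3533) = −6497.0919.
Balance: K_A = K_B − x×(3240 − 2870), so x = (K_B − K_A)/(3240 − 2870) = 5157.71/370 = 13.9 km.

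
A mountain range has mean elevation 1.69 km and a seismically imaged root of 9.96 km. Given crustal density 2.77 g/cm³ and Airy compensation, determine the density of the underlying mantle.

3.24 g/cm³

Airy balance: ρ_c h = (ρ_m − ρ_c) r → ρ_m = ρ_c (1 + h/r).
ρ_m = 2.77 × (1 + 1.69 km/9.96 km) = 3.24 g/cm³.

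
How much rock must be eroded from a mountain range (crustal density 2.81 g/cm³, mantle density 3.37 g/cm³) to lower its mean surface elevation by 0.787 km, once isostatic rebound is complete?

4.74 km

Net drop Δ = e − u = e − e ρ_c/ρ_m = e (ρ_m − ρ_c)/ρ_m.
e = Δ ρ_m/(ρ_m − ρ_c) = 0.787 km × 3.37/0.56 = 4.74 km.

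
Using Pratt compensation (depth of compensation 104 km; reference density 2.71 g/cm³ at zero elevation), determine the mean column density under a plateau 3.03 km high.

2.63 g/cm³

Pratt balance: ρ_ref D = ρ (D + h).
ρ = ρ_ref D/(D + h) = 2.71 × 104 km/(104 km + 3.03 km) = 2.63 g/cm³.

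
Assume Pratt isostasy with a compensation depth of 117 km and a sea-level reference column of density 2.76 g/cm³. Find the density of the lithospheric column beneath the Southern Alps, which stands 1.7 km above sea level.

Pratt balance: ρ_ref D = ρ (D + h).
ρ = ρ_ref D/(D + h) = 2.76 × 117 km/(117 km + 1.7 km) = 2.72 g/cm³.

2.72 g/cm³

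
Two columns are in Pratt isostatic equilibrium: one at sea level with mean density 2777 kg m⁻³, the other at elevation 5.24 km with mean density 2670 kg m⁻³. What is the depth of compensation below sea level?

ρ_ref D = ρ (D + h) → D (ρ_ref − ρ) = ρ h.
D = ρ h/(ρ_ref − ρ) = 2670 × 5.24 km/(2777 − 2670) = 131 km.

131 km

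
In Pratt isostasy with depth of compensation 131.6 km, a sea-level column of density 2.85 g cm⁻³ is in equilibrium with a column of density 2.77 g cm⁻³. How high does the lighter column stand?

3.8 km

ρ_ref D = ρ (D + h) → h = D (ρ_ref − ρ)/ρ.
h = 131.6 km × (2.85 − 2.77)/2.77 = 3.8 km.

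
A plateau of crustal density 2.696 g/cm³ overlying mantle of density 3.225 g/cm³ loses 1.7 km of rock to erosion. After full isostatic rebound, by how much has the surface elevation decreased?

Rebound u = e ρ_c/ρ_m = 1.7 km × 2.696/3.225 = 1.421 km.
Net surface drop = e − u = 1.7 km − 1.421 km = e (ρ_m − ρ_c)/ρ_m = 0.279 km.

0.279 km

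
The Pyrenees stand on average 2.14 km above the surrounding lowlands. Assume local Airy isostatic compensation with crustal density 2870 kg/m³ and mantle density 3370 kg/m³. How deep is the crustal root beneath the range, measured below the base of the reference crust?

Equating mass per unit area of the two columns: the weight of the topography is balanced by the buoyancy of the root, ρ_c h = (ρ_m − ρ_c) r.
r = h · ρ_c / (ρ_m − ρ_c) = 2.14 km × 2870 / (3370 − 2870) = 12.3 km.

12.3 km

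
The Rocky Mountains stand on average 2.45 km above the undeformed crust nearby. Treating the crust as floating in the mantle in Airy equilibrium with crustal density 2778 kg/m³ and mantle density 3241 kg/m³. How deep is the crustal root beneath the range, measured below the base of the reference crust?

Balancing pressure at the compensation depth: the weight of the topography is balanced by the buoyancy of the root, ρ_c h = (ρ_m − ρ_c) r.
r = h · ρ_c / (ρ_m − ρ_c) = 2.45 km × 2778 / (3241 − 2778) = 14.7 km.

14.7 km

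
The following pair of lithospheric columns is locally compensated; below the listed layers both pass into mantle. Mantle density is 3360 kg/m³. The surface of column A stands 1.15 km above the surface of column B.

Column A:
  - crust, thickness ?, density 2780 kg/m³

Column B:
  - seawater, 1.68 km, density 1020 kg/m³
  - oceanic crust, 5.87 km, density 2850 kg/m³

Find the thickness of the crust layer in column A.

18.6 km

Take the compensation level at the base of the deeper column (depth z_c below the surface of column A) and equate Σ ρ_i t_i down to z_c; mantle fills any gap and the z_c terms cancel.
Column A: x×2780 + (z_c − 0 − x)×3360
Column B: 1.15×0 + 1.68×1020 + 5.87×2850 + (z_c − 1.15 − 7.55)×3360
The z_c×3360 term appears on both sides and cancels. Collect the known terms of each column as K = Σ(ρt)_known − 3360 × (depth of known layers): K_A = 0 − 3360×0 = 0; K_B = 18443.1 − 3360×(1.15 + 7.55) = −10788.9.
Balance: K_A − x×(3360 − 2780) = K_B, so x = (K_A − K_B)/(3360 − 2780) = 10788.9/580 = 18.6 km.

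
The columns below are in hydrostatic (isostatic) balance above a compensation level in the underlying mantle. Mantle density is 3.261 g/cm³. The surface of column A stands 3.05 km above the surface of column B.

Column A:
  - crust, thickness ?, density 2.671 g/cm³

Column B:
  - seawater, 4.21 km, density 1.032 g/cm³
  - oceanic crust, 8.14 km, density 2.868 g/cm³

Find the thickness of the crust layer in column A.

Take the compensation level at the base of the deeper column (depth z_c below the surface of column A) and equate Σ ρ_i t_i down to z_c; mantle fills any gap and the z_c terms cancel.
Column A: x×2.671 + (z_c − 0 − x)×3.261
Column B: 3.05×0 + 4.21×1.032 + 8.14×2.868 + (z_c − 3.05 − 12.35)×3.261
The z_c×3.261 term appears on both sides and cancels. Collect the known terms of each column as K = Σ(ρt)_known − 3.261 × (depth of known layers): K_A = 0 − 3.261×0 = 0; K_B = 27.69024 − 3.261×(3.05 + 12.35) = −22.52916.
Balance: K_A − x×(3.261 − 2.671) = K_B, so x = (K_A − K_B)/(3.261 − 2.671) = 22.5292/0.59 = 38.2 km.

38.2 km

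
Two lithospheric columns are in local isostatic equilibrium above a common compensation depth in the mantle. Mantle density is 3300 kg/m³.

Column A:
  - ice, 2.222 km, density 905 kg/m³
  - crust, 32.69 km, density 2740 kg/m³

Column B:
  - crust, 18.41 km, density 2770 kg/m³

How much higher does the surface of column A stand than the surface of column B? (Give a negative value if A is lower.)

4.2 km

For any compensation level in the mantle, the mantle terms cancel and isostasy reduces to e = (Σt_A − Σt_B) − (Σ(ρt)_A − Σ(ρt)_B) / ρ_m.
Σt_A = 34.912 km; Σt_B = 18.41 km; Σ(ρt)_A = 91581.51; Σ(ρt)_B = 50995.7 (in km·kg/m³).
e = (34.912 − 18.41) − (91581.51 − 50995.7) / 3300 = 4.2 km.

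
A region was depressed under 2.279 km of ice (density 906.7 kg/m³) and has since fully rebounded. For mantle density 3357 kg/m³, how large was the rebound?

0.616 km

Removing the load lets mantle flow back in; uplift u satisfies ρ_ice t = ρ_m u.
u = t ρ_ice/ρ_m = 2.279 km × 906.7/3357 = 0.616 km.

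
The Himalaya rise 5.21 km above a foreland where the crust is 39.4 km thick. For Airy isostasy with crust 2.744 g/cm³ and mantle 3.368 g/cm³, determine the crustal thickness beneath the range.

Root depth r = h ρ_c / (ρ_m − ρ_c) = 5.21 km × 2.744 / 0.624 = 22.91 km.
Total thickness = T + h + r = 39.4 km + 5.21 km + 22.91 km = 67.5 km.

67.5 km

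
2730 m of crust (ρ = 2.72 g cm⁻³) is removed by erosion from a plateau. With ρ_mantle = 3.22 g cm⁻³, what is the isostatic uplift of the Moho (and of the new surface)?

Unloading: uplift u = e ρ_c/ρ_m = 2730 m × 2.72/3.22 = 2310 m.

2310 m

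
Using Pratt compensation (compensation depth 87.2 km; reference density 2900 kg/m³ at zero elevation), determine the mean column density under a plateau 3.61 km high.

2780 kg/m³

Pratt balance: ρ_ref D = ρ (D + h).
ρ = ρ_ref D/(D + h) = 2900 × 87.2 km/(87.2 km + 3.61 km) = 2780 kg/m³.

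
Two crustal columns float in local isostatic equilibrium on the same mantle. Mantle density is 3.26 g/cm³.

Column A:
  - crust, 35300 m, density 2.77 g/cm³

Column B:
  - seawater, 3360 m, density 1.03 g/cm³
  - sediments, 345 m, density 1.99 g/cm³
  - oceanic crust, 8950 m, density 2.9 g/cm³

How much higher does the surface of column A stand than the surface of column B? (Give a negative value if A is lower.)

For any compensation level in the mantle, the mantle terms cancel and isostasy reduces to e = (Σt_A − Σt_B) − (Σ(ρt)_A − Σ(ρt)_B) / ρ_m.
Σt_A = 35300 m; Σt_B = 12655 m; Σ(ρt)_A = 97781; Σ(ρt)_B = 30102.35 (in m·g/cm³).
e = (35300 − 12655) − (97781 − 30102.35) / 3.26 = 1880 m.

1880 m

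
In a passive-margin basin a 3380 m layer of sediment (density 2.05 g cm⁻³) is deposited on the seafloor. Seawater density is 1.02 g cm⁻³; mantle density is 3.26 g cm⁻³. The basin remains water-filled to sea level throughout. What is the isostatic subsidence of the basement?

Submarine loading: the sediment displaces seawater, and the subsidence is in turn flooded, so s (ρ_m − ρ_w) = t (ρ_sed − ρ_w).
s = 3380 m × (2.05 − 1.02) / (3.26 − 1.02) = 1550 m.

1550 m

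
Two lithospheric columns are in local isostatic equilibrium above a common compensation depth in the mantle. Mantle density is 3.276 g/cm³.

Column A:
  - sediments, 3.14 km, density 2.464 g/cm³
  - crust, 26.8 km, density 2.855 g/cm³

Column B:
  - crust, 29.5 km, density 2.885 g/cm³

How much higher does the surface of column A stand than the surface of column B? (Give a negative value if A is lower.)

0.701 km

For any compensation level in the mantle, the mantle terms cancel and isostasy reduces to e = (Σt_A − Σt_B) − (Σ(ρt)_A − Σ(ρt)_B) / ρ_m.
Σt_A = 29.94 km; Σt_B = 29.5 km; Σ(ρt)_A = 84.25096; Σ(ρt)_B = 85.1075 (in km·g/cm³).
e = (29.94 − 29.5) − (84.25096 − 85.1075) / 3.276 = 0.701 km.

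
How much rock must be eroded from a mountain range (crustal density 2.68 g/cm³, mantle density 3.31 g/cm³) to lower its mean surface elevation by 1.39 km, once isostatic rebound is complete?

7.3 km

Net drop Δ = e − u = e − e ρ_c/ρ_m = e (ρ_m − ρ_c)/ρ_m.
e = Δ ρ_m/(ρ_m − ρ_c) = 1.39 km × 3.31/0.63 = 7.3 km.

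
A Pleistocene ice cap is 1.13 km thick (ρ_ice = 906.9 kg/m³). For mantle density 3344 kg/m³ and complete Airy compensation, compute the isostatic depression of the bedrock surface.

Isostatic balance requires: the ice load ρ_ice t is balanced by mantle displaced below, ρ_m s.
s = t ρ_ice / ρ_m = 1.13 km × 906.9/3344 = 0.306 km.

0.306 km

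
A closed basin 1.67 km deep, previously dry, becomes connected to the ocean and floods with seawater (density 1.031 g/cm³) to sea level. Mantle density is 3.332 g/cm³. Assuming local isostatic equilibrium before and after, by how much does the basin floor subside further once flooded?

After flooding the water column is d + s deep. Its weight must equal the weight of mantle displaced by the extra subsidence s: (d + s) ρ_w = s ρ_m.
s = d ρ_w / (ρ_m − ρ_w) = 1.67 km × 1.031/(3.332 − 1.031) = 0.748 km.

0.748 km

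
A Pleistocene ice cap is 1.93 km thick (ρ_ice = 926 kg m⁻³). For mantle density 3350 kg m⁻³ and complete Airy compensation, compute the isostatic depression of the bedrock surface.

By Archimedes' principle applied to the lithosphere: the ice load ρ_ice t is balanced by mantle displaced below, ρ_m s.
s = t ρ_ice / ρ_m = 1.93 km × 926/3350 = 0.533 km.

0.533 km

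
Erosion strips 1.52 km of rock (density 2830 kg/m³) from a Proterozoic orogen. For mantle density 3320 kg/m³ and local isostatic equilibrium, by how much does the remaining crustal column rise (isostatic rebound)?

Unloading: uplift u = e ρ_c/ρ_m = 1.52 km × 2830/3320 = 1.3 km.

1.3 km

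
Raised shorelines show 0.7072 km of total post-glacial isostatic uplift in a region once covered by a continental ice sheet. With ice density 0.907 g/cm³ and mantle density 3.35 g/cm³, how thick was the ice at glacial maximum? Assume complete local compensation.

2.61 km

u = t ρ_ice/ρ_m → t = u ρ_m/ρ_ice = 0.7072 km × 3.35/0.907 = 2.61 km.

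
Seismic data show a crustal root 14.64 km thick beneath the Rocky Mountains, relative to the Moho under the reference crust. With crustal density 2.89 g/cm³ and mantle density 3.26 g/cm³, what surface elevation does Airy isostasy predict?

1.87 km

Isostatic balance requires: ρ_c h = (ρ_m − ρ_c) r.
h = r (ρ_m − ρ_c) / ρ_c = 14.64 km × (3.26 − 2.89) / 2.89 = 1.87 km.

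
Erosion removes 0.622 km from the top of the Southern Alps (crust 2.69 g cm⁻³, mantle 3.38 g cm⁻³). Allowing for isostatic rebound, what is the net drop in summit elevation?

0.127 km

Rebound u = e ρ_c/ρ_m = 0.622 km × 2.69/3.38 = 0.495 km.
Net surface drop = e − u = 0.622 km − 0.495 km = e (ρ_m − ρ_c)/ρ_m = 0.127 km.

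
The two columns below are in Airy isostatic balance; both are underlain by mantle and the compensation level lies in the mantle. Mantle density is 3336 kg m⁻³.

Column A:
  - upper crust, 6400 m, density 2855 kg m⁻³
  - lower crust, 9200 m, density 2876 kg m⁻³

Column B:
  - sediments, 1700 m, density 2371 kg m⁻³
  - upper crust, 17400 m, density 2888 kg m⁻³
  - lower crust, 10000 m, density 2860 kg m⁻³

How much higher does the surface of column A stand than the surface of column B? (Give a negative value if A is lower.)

−2060 m

For any compensation level in the mantle, the mantle terms cancel and isostasy reduces to e = (Σt_A − Σt_B) − (Σ(ρt)_A − Σ(ρt)_B) / ρ_m.
Σt_A = 15600 m; Σt_B = 29100 m; Σ(ρt)_A = 44731200; Σ(ρt)_B = 82881900 (in m·kg m⁻³).
e = (15600 − 29100) − (44731200 − 82881900) / 3336 = −2060 m.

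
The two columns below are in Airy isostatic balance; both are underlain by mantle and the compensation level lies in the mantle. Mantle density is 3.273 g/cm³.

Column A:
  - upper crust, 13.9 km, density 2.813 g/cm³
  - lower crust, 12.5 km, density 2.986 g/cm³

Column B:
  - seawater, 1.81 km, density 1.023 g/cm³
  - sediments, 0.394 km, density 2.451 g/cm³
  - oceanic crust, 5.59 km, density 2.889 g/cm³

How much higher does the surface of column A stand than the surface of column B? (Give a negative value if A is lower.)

1.05 km

For any compensation level in the mantle, the mantle terms cancel and isostasy reduces to e = (Σt_A − Σt_B) − (Σ(ρt)_A − Σ(ρt)_B) / ρ_m.
Σt_A = 26.4 km; Σt_B = 7.794 km; Σ(ρt)_A = 76.4257; Σ(ρt)_B = 18.966834 (in km·g/cm³).
e = (26.4 − 7.794) − (76.4257 − 18.966834) / 3.273 = 1.05 km.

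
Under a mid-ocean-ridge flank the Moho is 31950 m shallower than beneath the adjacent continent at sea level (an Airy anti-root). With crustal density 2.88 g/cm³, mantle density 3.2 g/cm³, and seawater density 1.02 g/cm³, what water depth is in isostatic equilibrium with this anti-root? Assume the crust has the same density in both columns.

5500 m

Replacing a thickness d of crust by seawater at the top must be balanced by replacing crust with mantle at the base: d (ρ_c − ρ_w) = a (ρ_m − ρ_c).
d = a (ρ_m − ρ_c)/(ρ_c − ρ_w) = 31950 m × 0.32/1.86 = 5500 m.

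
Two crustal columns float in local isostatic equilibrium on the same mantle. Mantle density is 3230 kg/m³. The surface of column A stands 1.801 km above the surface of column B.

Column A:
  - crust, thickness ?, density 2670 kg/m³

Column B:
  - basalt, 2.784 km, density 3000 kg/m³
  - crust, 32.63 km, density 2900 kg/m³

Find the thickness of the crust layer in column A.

30.8 km

Take the compensation level at the base of the deeper column (depth z_c below the surface of column A) and equate Σ ρ_i t_i down to z_c; mantle fills any gap and the z_c terms cancel.
Column A: x×2670 + (z_c − 0 − x)×3230
Column B: 1.801×0 + 2.784×3000 + 32.63×2900 + (z_c − 1.801 − 35.414)×3230
The z_c×3230 term appears on both sides and cancels. Collect the known terms of each column as K = Σ(ρt)_known − 3230 × (depth of known layers): K_A = 0 − 3230×0 = 0; K_B = 102979 − 3230×(1.801 + 35.414) = −17225.45.
Balance: K_A − x×(3230 − 2670) = K_B, so x = (K_A − K_B)/(3230 − 2670) = 17225.4/560 = 30.8 km.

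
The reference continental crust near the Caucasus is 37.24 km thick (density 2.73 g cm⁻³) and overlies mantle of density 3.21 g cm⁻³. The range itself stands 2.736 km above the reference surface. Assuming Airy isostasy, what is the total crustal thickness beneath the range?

55.5 km

Root depth r = h ρ_c / (ρ_m − ρ_c) = 2.736 km × 2.73 / 0.48 = 15.56 km.
Total thickness = T + h + r = 37.24 km + 2.736 km + 15.56 km = 55.5 km.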